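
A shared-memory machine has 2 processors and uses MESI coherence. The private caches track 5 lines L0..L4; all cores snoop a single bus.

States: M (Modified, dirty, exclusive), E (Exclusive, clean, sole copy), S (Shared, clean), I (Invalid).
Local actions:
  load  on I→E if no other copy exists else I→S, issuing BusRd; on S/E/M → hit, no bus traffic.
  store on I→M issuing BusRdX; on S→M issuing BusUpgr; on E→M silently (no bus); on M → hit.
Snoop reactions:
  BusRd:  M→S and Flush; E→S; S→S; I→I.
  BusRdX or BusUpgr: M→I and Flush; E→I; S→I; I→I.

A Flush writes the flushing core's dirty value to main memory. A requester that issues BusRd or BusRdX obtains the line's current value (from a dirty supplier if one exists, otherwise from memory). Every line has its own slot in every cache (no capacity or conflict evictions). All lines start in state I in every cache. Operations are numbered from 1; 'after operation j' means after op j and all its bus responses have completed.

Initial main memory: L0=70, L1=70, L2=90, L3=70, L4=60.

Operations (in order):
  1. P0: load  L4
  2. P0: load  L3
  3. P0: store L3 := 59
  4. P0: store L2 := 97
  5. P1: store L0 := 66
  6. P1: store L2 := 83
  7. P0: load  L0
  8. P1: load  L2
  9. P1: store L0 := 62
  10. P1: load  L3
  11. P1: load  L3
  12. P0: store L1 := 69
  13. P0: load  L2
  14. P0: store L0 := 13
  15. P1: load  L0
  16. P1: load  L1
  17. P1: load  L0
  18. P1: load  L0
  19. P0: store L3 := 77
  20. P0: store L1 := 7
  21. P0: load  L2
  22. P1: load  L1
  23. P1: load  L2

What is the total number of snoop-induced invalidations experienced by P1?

invalidations = 3

step 1: P0: load  L4  ⟶  EI  (L4)  txn=BusRd  M[L4]=60
step 2: P0: load  L3  ⟶  EI  (L3)  txn=BusRd  M[L3]=70
step 3: P0: store L3 := 59  ⟶  MI  (L3)  txn=∅  M[L3]=70
step 4: P0: store L2 := 97  ⟶  MI  (L2)  txn=BusRdX  M[L2]=90
step 5: P1: store L0 := 66  ⟶  IM  (L0)  txn=BusRdX  M[L0]=70
step 6: P1: store L2 := 83  ⟶  IM  (L2)  txn=BusRdX+Flush  M[L2]=97
step 7: P0: load  L0  ⟶  SS  (L0)  txn=BusRd+Flush  M[L0]=66
step 8: P1: load  L2  ⟶  IM  (L2)  txn=∅  M[L2]=97
step 9: P1: store L0 := 62  ⟶  IM  (L0)  txn=BusUpgr  M[L0]=66
step 10: P1: load  L3  ⟶  SS  (L3)  txn=BusRd+Flush  M[L3]=59
step 11: P1: load  L3  ⟶  SS  (L3)  txn=∅  M[L3]=59
step 12: P0: store L1 := 69  ⟶  MI  (L1)  txn=BusRdX  M[L1]=70
step 13: P0: load  L2  ⟶  SS  (L2)  txn=BusRd+Flush  M[L2]=83
step 14: P0: store L0 := 13  ⟶  MI  (L0)  txn=BusRdX+Flush  M[L0]=62
step 15: P1: load  L0  ⟶  SS  (L0)  txn=BusRd+Flush  M[L0]=13
step 16: P1: load  L1  ⟶  SS  (L1)  txn=BusRd+Flush  M[L1]=69
step 17: P1: load  L0  ⟶  SS  (L0)  txn=∅  M[L0]=13
step 18: P1: load  L0  ⟶  SS  (L0)  txn=∅  M[L0]=13
step 19: P0: store L3 := 77  ⟶  MI  (L3)  txn=BusUpgr  M[L3]=59
step 20: P0: store L1 := 7  ⟶  MI  (L1)  txn=BusUpgr  M[L1]=69
step 21: P0: load  L2  ⟶  SS  (L2)  txn=∅  M[L2]=83
step 22: P1: load  L1  ⟶  SS  (L1)  txn=BusRd+Flush  M[L1]=7
step 23: P1: load  L2  ⟶  SS  (L2)  txn=∅  M[L2]=83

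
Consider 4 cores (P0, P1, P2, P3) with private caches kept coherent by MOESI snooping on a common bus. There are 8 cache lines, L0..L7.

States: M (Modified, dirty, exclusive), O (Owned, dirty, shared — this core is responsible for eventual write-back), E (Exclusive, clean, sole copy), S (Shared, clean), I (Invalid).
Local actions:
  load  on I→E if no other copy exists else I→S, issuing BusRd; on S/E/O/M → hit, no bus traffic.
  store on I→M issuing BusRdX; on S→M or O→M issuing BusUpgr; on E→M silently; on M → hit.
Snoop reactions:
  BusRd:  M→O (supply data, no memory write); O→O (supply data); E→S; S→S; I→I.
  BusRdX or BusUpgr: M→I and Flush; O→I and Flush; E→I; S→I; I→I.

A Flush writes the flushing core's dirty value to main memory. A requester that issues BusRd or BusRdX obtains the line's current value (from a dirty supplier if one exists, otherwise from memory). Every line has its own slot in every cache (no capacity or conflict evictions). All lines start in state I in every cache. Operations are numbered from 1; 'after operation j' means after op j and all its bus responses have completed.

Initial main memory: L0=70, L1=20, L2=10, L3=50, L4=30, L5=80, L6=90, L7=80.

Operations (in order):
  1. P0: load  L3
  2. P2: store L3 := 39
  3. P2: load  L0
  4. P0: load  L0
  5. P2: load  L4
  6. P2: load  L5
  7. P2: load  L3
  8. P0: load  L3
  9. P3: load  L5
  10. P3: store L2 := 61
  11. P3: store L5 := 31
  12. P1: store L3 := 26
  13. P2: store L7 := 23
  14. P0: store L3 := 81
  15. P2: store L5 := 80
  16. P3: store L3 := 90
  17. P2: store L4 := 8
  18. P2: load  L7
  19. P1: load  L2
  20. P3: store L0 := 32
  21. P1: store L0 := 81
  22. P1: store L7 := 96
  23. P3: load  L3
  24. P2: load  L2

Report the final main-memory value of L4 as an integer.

step 1: P0: load  L3  ⟶  EIII  (L3)  txn=BusRd  M[L3]=50
step 2: P2: store L3 := 39  ⟶  IIMI  (L3)  txn=BusRdX  M[L3]=50
step 3: P2: load  L0  ⟶  IIEI  (L0)  txn=BusRd  M[L0]=70
step 4: P0: load  L0  ⟶  SISI  (L0)  txn=BusRd  M[L0]=70
step 5: P2: load  L4  ⟶  IIEI  (L4)  txn=BusRd  M[L4]=30
step 6: P2: load  L5  ⟶  IIEI  (L5)  txn=BusRd  M[L5]=80
step 7: P2: load  L3  ⟶  IIMI  (L3)  txn=∅  M[L3]=50
step 8: P0: load  L3  ⟶  SIOI  (L3)  txn=BusRd  M[L3]=50
step 9: P3: load  L5  ⟶  IISS  (L5)  txn=BusRd  M[L5]=80
step 10: P3: store L2 := 61  ⟶  IIIM  (L2)  txn=BusRdX  M[L2]=10
step 11: P3: store L5 := 31  ⟶  IIIM  (L5)  txn=BusUpgr  M[L5]=80
step 12: P1: store L3 := 26  ⟶  IMII  (L3)  txn=BusRdX+Flush  M[L3]=39
step 13: P2: store L7 := 23  ⟶  IIMI  (L7)  txn=BusRdX  M[L7]=80
step 14: P0: store L3 := 81  ⟶  MIII  (L3)  txn=BusRdX+Flush  M[L3]=26
step 15: P2: store L5 := 80  ⟶  IIMI  (L5)  txn=BusRdX+Flush  M[L5]=31
step 16: P3: store L3 := 90  ⟶  IIIM  (L3)  txn=BusRdX+Flush  M[L3]=81
step 17: P2: store L4 := 8  ⟶  IIMI  (L4)  txn=∅  M[L4]=30
step 18: P2: load  L7  ⟶  IIMI  (L7)  txn=∅  M[L7]=80
step 19: P1: load  L2  ⟶  ISIO  (L2)  txn=BusRd  M[L2]=10
step 20: P3: store L0 := 32  ⟶  IIIM  (L0)  txn=BusRdX  M[L0]=70
step 21: P1: store L0 := 81  ⟶  IMII  (L0)  txn=BusRdX+Flush  M[L0]=32
step 22: P1: store L7 := 96  ⟶  IMII  (L7)  txn=BusRdX+Flush  M[L7]=23
step 23: P3: load  L3  ⟶  IIIM  (L3)  txn=∅  M[L3]=81
step 24: P2: load  L2  ⟶  ISSO  (L2)  txn=BusRd  M[L2]=10

memory[L4] = 30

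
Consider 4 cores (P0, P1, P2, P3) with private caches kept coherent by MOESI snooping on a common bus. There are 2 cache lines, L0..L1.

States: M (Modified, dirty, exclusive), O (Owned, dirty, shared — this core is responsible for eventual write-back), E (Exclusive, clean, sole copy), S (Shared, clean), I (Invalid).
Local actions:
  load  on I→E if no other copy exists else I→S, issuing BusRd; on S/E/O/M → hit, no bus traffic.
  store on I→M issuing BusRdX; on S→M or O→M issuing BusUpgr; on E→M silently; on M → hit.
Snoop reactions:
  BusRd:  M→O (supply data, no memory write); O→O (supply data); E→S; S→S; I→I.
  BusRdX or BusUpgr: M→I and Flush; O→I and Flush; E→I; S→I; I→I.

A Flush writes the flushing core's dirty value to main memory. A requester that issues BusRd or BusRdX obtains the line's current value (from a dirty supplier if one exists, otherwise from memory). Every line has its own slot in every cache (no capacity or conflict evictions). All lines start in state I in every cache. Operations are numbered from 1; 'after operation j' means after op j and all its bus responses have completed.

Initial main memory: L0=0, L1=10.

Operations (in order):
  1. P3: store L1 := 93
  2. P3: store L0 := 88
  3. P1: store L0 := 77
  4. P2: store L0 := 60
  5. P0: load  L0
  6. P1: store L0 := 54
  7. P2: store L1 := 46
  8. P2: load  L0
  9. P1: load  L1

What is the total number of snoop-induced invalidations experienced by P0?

step 1: P3: store L1 := 93  ⟶  IIIM  (L1)  txn=BusRdX  M[L1]=10
step 2: P3: store L0 := 88  ⟶  IIIM  (L0)  txn=BusRdX  M[L0]=0
step 3: P1: store L0 := 77  ⟶  IMII  (L0)  txn=BusRdX+Flush  M[L0]=88
step 4: P2: store L0 := 60  ⟶  IIMI  (L0)  txn=BusRdX+Flush  M[L0]=77
step 5: P0: load  L0  ⟶  SIOI  (L0)  txn=BusRd  M[L0]=77
step 6: P1: store L0 := 54  ⟶  IMII  (L0)  txn=BusRdX+Flush  M[L0]=60
step 7: P2: store L1 := 46  ⟶  IIMI  (L1)  txn=BusRdX+Flush  M[L1]=93
step 8: P2: load  L0  ⟶  IOSI  (L0)  txn=BusRd  M[L0]=60
step 9: P1: load  L1  ⟶  ISOI  (L1)  txn=BusRd  M[L1]=93

invalidations = 1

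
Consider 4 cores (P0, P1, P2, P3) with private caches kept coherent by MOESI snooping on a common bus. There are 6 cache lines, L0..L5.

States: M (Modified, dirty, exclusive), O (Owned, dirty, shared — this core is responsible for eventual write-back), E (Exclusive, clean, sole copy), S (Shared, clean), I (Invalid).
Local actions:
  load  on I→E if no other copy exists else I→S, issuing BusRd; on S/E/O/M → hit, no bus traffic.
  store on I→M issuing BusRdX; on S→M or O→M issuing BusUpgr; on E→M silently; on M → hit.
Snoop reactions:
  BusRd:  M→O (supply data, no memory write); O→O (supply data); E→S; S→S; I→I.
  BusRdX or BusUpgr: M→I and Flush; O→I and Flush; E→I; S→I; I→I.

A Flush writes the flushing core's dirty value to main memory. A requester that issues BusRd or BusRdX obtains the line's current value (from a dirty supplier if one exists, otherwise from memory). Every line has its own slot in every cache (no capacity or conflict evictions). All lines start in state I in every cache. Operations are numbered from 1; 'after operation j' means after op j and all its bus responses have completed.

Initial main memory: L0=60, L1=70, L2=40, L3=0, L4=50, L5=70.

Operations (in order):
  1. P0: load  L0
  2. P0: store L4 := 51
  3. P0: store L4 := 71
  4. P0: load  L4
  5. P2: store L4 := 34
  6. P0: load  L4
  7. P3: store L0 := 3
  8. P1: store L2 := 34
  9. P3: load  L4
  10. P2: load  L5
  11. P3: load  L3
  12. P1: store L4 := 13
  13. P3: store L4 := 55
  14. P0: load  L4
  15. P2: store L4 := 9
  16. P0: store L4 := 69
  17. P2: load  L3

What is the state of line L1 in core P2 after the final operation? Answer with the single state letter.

state = I

1. P0: load  L0  bus=[BusRd]  L0: P0=E P1=I P2=I P3=I  mem[L0]=60
2. P0: store L4 := 51  bus=[BusRdX]  L4: P0=M P1=I P2=I P3=I  mem[L4]=50
3. P0: store L4 := 71  bus=[-]  L4: P0=M P1=I P2=I P3=I  mem[L4]=50
4. P0: load  L4  bus=[-]  L4: P0=M P1=I P2=I P3=I  mem[L4]=50
5. P2: store L4 := 34  bus=[BusRdX,Flush]  L4: P0=I P1=I P2=M P3=I  mem[L4]=71
6. P0: load  L4  bus=[BusRd]  L4: P0=S P1=I P2=O P3=I  mem[L4]=71
7. P3: store L0 := 3  bus=[BusRdX]  L0: P0=I P1=I P2=I P3=M  mem[L0]=60
8. P1: store L2 := 34  bus=[BusRdX]  L2: P0=I P1=M P2=I P3=I  mem[L2]=40
9. P3: load  L4  bus=[BusRd]  L4: P0=S P1=I P2=O P3=S  mem[L4]=71
10. P2: load  L5  bus=[BusRd]  L5: P0=I P1=I P2=E P3=I  mem[L5]=70
11. P3: load  L3  bus=[BusRd]  L3: P0=I P1=I P2=I P3=E  mem[L3]=0
12. P1: store L4 := 13  bus=[BusRdX,Flush]  L4: P0=I P1=M P2=I P3=I  mem[L4]=34
13. P3: store L4 := 55  bus=[BusRdX,Flush]  L4: P0=I P1=I P2=I P3=M  mem[L4]=13
14. P0: load  L4  bus=[BusRd]  L4: P0=S P1=I P2=I P3=O  mem[L4]=13
15. P2: store L4 := 9  bus=[BusRdX,Flush]  L4: P0=I P1=I P2=M P3=I  mem[L4]=55
16. P0: store L4 := 69  bus=[BusRdX,Flush]  L4: P0=M P1=I P2=I P3=I  mem[L4]=9
17. P2: load  L3  bus=[BusRd]  L3: P0=I P1=I P2=S P3=S  mem[L3]=0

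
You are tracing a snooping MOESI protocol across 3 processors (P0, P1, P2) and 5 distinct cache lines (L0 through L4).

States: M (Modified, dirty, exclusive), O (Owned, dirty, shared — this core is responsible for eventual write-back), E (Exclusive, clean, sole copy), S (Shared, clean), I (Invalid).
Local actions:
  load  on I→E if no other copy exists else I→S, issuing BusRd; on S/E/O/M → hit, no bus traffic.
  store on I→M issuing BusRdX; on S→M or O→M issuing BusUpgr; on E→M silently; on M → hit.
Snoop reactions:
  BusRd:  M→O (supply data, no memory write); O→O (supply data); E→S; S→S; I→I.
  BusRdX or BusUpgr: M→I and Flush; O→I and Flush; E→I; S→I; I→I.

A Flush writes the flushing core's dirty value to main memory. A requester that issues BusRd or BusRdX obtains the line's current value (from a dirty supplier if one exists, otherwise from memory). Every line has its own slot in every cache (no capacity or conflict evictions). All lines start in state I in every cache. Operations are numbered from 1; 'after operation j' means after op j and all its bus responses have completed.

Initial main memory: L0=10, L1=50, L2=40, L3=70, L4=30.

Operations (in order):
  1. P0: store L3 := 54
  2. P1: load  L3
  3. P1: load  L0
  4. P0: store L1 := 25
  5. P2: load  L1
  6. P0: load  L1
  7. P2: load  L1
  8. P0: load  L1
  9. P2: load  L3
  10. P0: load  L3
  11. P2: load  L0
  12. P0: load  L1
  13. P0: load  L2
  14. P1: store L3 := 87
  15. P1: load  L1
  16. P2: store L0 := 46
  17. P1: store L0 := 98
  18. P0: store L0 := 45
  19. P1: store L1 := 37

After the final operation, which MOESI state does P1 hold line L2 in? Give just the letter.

[1] P0: store L3 := 54 | P0:M(54), P1:I, P2:I | bus: BusRdX
[2] P1: load  L3 | P0:O(54), P1:S(54), P2:I | bus: BusRd
[3] P1: load  L0 | P0:I, P1:E(10), P2:I | bus: BusRd
[4] P0: store L1 := 25 | P0:M(25), P1:I, P2:I | bus: BusRdX
[5] P2: load  L1 | P0:O(25), P1:I, P2:S(25) | bus: BusRd
[6] P0: load  L1 | P0:O(25), P1:I, P2:S(25) | bus: none
[7] P2: load  L1 | P0:O(25), P1:I, P2:S(25) | bus: none
[8] P0: load  L1 | P0:O(25), P1:I, P2:S(25) | bus: none
[9] P2: load  L3 | P0:O(54), P1:S(54), P2:S(54) | bus: BusRd
[10] P0: load  L3 | P0:O(54), P1:S(54), P2:S(54) | bus: none
[11] P2: load  L0 | P0:I, P1:S(10), P2:S(10) | bus: BusRd
[12] P0: load  L1 | P0:O(25), P1:I, P2:S(25) | bus: none
[13] P0: load  L2 | P0:E(40), P1:I, P2:I | bus: BusRd
[14] P1: store L3 := 87 | P0:I, P1:M(87), P2:I | bus: BusUpgr,Flush
[15] P1: load  L1 | P0:O(25), P1:S(25), P2:S(25) | bus: BusRd
[16] P2: store L0 := 46 | P0:I, P1:I, P2:M(46) | bus: BusUpgr
[17] P1: store L0 := 98 | P0:I, P1:M(98), P2:I | bus: BusRdX,Flush
[18] P0: store L0 := 45 | P0:M(45), P1:I, P2:I | bus: BusRdX,Flush
[19] P1: store L1 := 37 | P0:I, P1:M(37), P2:I | bus: BusUpgr,Flush

state = I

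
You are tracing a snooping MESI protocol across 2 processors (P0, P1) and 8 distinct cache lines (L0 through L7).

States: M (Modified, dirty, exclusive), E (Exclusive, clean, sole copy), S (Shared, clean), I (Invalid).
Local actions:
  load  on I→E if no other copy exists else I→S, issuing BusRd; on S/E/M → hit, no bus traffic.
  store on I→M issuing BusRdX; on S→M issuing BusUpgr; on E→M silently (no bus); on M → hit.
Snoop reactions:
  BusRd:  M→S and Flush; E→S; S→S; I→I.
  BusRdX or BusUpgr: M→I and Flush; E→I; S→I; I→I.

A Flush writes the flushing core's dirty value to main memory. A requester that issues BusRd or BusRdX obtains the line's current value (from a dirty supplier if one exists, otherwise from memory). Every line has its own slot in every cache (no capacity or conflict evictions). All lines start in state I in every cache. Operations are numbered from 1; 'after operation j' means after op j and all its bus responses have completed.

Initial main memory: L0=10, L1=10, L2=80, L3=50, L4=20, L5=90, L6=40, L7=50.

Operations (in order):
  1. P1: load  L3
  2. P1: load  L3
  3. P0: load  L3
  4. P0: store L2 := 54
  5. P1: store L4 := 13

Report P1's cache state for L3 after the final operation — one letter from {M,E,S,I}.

state = S

  op1 P1: load  L3 → I/E on L3; bus BusRd; mem=50
  op2 P1: load  L3 → I/E on L3; bus (none); mem=50
  op3 P0: load  L3 → S/S on L3; bus BusRd; mem=50
  op4 P0: store L2 := 54 → M/I on L2; bus BusRdX; mem=80
  op5 P1: store L4 := 13 → I/M on L4; bus BusRdX; mem=20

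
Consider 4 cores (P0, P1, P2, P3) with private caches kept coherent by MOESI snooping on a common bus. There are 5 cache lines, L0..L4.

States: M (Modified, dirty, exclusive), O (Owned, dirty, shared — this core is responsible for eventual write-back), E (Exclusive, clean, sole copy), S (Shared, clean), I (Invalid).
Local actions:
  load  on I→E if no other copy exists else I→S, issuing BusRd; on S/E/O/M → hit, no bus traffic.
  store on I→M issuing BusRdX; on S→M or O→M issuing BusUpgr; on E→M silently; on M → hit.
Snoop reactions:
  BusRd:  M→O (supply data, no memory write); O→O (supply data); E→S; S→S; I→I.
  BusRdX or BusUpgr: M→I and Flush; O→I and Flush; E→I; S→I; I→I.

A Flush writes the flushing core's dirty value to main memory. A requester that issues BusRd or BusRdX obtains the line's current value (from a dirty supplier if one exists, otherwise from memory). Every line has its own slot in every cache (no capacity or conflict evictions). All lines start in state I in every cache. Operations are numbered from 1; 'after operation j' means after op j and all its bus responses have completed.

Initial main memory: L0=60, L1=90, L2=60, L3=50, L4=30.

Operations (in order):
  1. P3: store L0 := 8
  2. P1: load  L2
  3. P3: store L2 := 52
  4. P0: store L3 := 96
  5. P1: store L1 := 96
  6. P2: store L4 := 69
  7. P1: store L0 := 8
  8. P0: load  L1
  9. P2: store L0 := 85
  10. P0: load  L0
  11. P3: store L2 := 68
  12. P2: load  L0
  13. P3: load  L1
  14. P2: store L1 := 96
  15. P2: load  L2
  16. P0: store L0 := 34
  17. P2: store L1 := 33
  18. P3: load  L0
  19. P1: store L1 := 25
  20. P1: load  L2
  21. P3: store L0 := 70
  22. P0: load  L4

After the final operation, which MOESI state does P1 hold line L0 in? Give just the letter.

[1] P3: store L0 := 8 | P0:I, P1:I, P2:I, P3:M(8) | bus: BusRdX
[2] P1: load  L2 | P0:I, P1:E(60), P2:I, P3:I | bus: BusRd
[3] P3: store L2 := 52 | P0:I, P1:I, P2:I, P3:M(52) | bus: BusRdX
[4] P0: store L3 := 96 | P0:M(96), P1:I, P2:I, P3:I | bus: BusRdX
[5] P1: store L1 := 96 | P0:I, P1:M(96), P2:I, P3:I | bus: BusRdX
[6] P2: store L4 := 69 | P0:I, P1:I, P2:M(69), P3:I | bus: BusRdX
[7] P1: store L0 := 8 | P0:I, P1:M(8), P2:I, P3:I | bus: BusRdX,Flush
[8] P0: load  L1 | P0:S(96), P1:O(96), P2:I, P3:I | bus: BusRd
[9] P2: store L0 := 85 | P0:I, P1:I, P2:M(85), P3:I | bus: BusRdX,Flush
[10] P0: load  L0 | P0:S(85), P1:I, P2:O(85), P3:I | bus: BusRd
[11] P3: store L2 := 68 | P0:I, P1:I, P2:I, P3:M(68) | bus: none
[12] P2: load  L0 | P0:S(85), P1:I, P2:O(85), P3:I | bus: none
[13] P3: load  L1 | P0:S(96), P1:O(96), P2:I, P3:S(96) | bus: BusRd
[14] P2: store L1 := 96 | P0:I, P1:I, P2:M(96), P3:I | bus: BusRdX,Flush
[15] P2: load  L2 | P0:I, P1:I, P2:S(68), P3:O(68) | bus: BusRd
[16] P0: store L0 := 34 | P0:M(34), P1:I, P2:I, P3:I | bus: BusUpgr,Flush
[17] P2: store L1 := 33 | P0:I, P1:I, P2:M(33), P3:I | bus: none
[18] P3: load  L0 | P0:O(34), P1:I, P2:I, P3:S(34) | bus: BusRd
[19] P1: store L1 := 25 | P0:I, P1:M(25), P2:I, P3:I | bus: BusRdX,Flush
[20] P1: load  L2 | P0:I, P1:S(68), P2:S(68), P3:O(68) | bus: BusRd
[21] P3: store L0 := 70 | P0:I, P1:I, P2:I, P3:M(70) | bus: BusUpgr,Flush
[22] P0: load  L4 | P0:S(69), P1:I, P2:O(69), P3:I | bus: BusRd

state = I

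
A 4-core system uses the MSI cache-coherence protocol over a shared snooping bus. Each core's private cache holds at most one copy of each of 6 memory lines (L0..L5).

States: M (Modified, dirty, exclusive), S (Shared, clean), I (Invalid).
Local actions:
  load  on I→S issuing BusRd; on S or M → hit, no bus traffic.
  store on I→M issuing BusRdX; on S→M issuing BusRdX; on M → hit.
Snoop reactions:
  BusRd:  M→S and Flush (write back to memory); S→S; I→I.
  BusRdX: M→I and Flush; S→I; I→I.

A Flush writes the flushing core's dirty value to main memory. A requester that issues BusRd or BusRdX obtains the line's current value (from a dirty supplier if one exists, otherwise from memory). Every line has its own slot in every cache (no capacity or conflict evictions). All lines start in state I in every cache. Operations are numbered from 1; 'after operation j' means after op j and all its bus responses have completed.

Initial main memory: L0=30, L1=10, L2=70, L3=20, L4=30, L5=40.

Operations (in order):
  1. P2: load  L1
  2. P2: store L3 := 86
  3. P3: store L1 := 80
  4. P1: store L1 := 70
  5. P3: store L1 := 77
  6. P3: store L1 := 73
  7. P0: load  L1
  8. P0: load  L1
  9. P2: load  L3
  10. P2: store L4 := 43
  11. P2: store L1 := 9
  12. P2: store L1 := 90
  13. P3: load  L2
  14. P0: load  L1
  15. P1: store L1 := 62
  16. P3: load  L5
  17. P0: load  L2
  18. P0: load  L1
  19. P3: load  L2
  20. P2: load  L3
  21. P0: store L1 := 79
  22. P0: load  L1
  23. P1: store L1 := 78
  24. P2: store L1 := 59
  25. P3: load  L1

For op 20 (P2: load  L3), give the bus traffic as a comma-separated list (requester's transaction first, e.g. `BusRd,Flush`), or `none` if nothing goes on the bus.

step 1: P2: load  L1  ⟶  IISI  (L1)  txn=BusRd  M[L1]=10
step 2: P2: store L3 := 86  ⟶  IIMI  (L3)  txn=BusRdX  M[L3]=20
step 3: P3: store L1 := 80  ⟶  IIIM  (L1)  txn=BusRdX  M[L1]=10
step 4: P1: store L1 := 70  ⟶  IMII  (L1)  txn=BusRdX+Flush  M[L1]=80
step 5: P3: store L1 := 77  ⟶  IIIM  (L1)  txn=BusRdX+Flush  M[L1]=70
step 6: P3: store L1 := 73  ⟶  IIIM  (L1)  txn=∅  M[L1]=70
step 7: P0: load  L1  ⟶  SIIS  (L1)  txn=BusRd+Flush  M[L1]=73
step 8: P0: load  L1  ⟶  SIIS  (L1)  txn=∅  M[L1]=73
step 9: P2: load  L3  ⟶  IIMI  (L3)  txn=∅  M[L3]=20
step 10: P2: store L4 := 43  ⟶  IIMI  (L4)  txn=BusRdX  M[L4]=30
step 11: P2: store L1 := 9  ⟶  IIMI  (L1)  txn=BusRdX  M[L1]=73
step 12: P2: store L1 := 90  ⟶  IIMI  (L1)  txn=∅  M[L1]=73
step 13: P3: load  L2  ⟶  IIIS  (L2)  txn=BusRd  M[L2]=70
step 14: P0: load  L1  ⟶  SISI  (L1)  txn=BusRd+Flush  M[L1]=90
step 15: P1: store L1 := 62  ⟶  IMII  (L1)  txn=BusRdX  M[L1]=90
step 16: P3: load  L5  ⟶  IIIS  (L5)  txn=BusRd  M[L5]=40
step 17: P0: load  L2  ⟶  SIIS  (L2)  txn=BusRd  M[L2]=70
step 18: P0: load  L1  ⟶  SSII  (L1)  txn=BusRd+Flush  M[L1]=62
step 19: P3: load  L2  ⟶  SIIS  (L2)  txn=∅  M[L2]=70
step 20: P2: load  L3  ⟶  IIMI  (L3)  txn=∅  M[L3]=20
step 21: P0: store L1 := 79  ⟶  MIII  (L1)  txn=BusRdX  M[L1]=62
step 22: P0: load  L1  ⟶  MIII  (L1)  txn=∅  M[L1]=62
step 23: P1: store L1 := 78  ⟶  IMII  (L1)  txn=BusRdX+Flush  M[L1]=79
step 24: P2: store L1 := 59  ⟶  IIMI  (L1)  txn=BusRdX+Flush  M[L1]=78
step 25: P3: load  L1  ⟶  IISS  (L1)  txn=BusRd+Flush  M[L1]=59

bus = none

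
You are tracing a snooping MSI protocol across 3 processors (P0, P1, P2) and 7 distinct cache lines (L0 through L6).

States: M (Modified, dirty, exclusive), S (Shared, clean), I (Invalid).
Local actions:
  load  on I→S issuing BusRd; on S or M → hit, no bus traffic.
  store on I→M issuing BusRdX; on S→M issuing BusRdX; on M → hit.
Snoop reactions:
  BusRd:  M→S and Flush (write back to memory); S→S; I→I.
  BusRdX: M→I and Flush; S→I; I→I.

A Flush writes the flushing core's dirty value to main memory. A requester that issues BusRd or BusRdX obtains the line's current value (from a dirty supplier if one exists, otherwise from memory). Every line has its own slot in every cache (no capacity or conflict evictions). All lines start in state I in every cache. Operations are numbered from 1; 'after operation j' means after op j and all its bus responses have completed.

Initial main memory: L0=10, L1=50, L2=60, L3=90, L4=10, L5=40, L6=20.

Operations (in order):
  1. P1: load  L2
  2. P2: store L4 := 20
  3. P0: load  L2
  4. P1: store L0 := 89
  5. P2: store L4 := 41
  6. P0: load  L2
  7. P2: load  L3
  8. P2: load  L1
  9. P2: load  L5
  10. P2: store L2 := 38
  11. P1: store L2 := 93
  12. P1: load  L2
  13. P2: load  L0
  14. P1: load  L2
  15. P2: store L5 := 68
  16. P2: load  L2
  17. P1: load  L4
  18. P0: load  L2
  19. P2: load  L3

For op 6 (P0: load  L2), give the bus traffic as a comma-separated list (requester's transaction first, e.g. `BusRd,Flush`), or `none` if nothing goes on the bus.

[1] P1: load  L2 | P0:I, P1:S(60), P2:I | bus: BusRd
[2] P2: store L4 := 20 | P0:I, P1:I, P2:M(20) | bus: BusRdX
[3] P0: load  L2 | P0:S(60), P1:S(60), P2:I | bus: BusRd
[4] P1: store L0 := 89 | P0:I, P1:M(89), P2:I | bus: BusRdX
[5] P2: store L4 := 41 | P0:I, P1:I, P2:M(41) | bus: none
[6] P0: load  L2 | P0:S(60), P1:S(60), P2:I | bus: none
[7] P2: load  L3 | P0:I, P1:I, P2:S(90) | bus: BusRd
[8] P2: load  L1 | P0:I, P1:I, P2:S(50) | bus: BusRd
[9] P2: load  L5 | P0:I, P1:I, P2:S(40) | bus: BusRd
[10] P2: store L2 := 38 | P0:I, P1:I, P2:M(38) | bus: BusRdX
[11] P1: store L2 := 93 | P0:I, P1:M(93), P2:I | bus: BusRdX,Flush
[12] P1: load  L2 | P0:I, P1:M(93), P2:I | bus: none
[13] P2: load  L0 | P0:I, P1:S(89), P2:S(89) | bus: BusRd,Flush
[14] P1: load  L2 | P0:I, P1:M(93), P2:I | bus: none
[15] P2: store L5 := 68 | P0:I, P1:I, P2:M(68) | bus: BusRdX
[16] P2: load  L2 | P0:I, P1:S(93), P2:S(93) | bus: BusRd,Flush
[17] P1: load  L4 | P0:I, P1:S(41), P2:S(41) | bus: BusRd,Flush
[18] P0: load  L2 | P0:S(93), P1:S(93), P2:S(93) | bus: BusRd
[19] P2: load  L3 | P0:I, P1:I, P2:S(90) | bus: none

bus = none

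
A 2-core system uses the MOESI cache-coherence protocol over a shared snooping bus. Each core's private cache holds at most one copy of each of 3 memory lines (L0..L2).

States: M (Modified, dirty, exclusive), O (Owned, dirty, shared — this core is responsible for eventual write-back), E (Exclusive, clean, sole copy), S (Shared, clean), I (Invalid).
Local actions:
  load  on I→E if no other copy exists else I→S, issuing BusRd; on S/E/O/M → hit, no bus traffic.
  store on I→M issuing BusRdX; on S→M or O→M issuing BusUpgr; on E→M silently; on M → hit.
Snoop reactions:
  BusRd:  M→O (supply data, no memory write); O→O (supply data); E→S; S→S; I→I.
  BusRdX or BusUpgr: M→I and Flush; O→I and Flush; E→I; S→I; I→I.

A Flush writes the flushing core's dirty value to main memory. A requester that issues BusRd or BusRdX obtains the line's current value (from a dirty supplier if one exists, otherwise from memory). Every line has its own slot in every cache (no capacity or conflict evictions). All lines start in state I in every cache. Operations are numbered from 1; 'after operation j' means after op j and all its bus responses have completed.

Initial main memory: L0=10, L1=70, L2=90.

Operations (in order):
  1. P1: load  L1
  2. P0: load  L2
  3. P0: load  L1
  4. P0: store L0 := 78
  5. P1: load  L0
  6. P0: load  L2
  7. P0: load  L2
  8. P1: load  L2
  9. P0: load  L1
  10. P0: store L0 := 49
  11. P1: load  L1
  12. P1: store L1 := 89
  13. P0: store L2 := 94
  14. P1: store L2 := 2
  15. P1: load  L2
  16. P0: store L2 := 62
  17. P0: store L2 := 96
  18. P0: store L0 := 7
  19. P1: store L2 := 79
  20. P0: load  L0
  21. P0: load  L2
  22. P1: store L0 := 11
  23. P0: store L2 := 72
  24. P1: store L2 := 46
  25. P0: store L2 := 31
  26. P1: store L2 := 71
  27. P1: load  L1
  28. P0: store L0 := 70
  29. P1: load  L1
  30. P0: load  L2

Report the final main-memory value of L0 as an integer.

1. P1: load  L1  bus=[BusRd]  L1: P0=I P1=E  mem[L1]=70
2. P0: load  L2  bus=[BusRd]  L2: P0=E P1=I  mem[L2]=90
3. P0: load  L1  bus=[BusRd]  L1: P0=S P1=S  mem[L1]=70
4. P0: store L0 := 78  bus=[BusRdX]  L0: P0=M P1=I  mem[L0]=10
5. P1: load  L0  bus=[BusRd]  L0: P0=O P1=S  mem[L0]=10
6. P0: load  L2  bus=[-]  L2: P0=E P1=I  mem[L2]=90
7. P0: load  L2  bus=[-]  L2: P0=E P1=I  mem[L2]=90
8. P1: load  L2  bus=[BusRd]  L2: P0=S P1=S  mem[L2]=90
9. P0: load  L1  bus=[-]  L1: P0=S P1=S  mem[L1]=70
10. P0: store L0 := 49  bus=[BusUpgr]  L0: P0=M P1=I  mem[L0]=10
11. P1: load  L1  bus=[-]  L1: P0=S P1=S  mem[L1]=70
12. P1: store L1 := 89  bus=[BusUpgr]  L1: P0=I P1=M  mem[L1]=70
13. P0: store L2 := 94  bus=[BusUpgr]  L2: P0=M P1=I  mem[L2]=90
14. P1: store L2 := 2  bus=[BusRdX,Flush]  L2: P0=I P1=M  mem[L2]=94
15. P1: load  L2  bus=[-]  L2: P0=I P1=M  mem[L2]=94
16. P0: store L2 := 62  bus=[BusRdX,Flush]  L2: P0=M P1=I  mem[L2]=2
17. P0: store L2 := 96  bus=[-]  L2: P0=M P1=I  mem[L2]=2
18. P0: store L0 := 7  bus=[-]  L0: P0=M P1=I  mem[L0]=10
19. P1: store L2 := 79  bus=[BusRdX,Flush]  L2: P0=I P1=M  mem[L2]=96
20. P0: load  L0  bus=[-]  L0: P0=M P1=I  mem[L0]=10
21. P0: load  L2  bus=[BusRd]  L2: P0=S P1=O  mem[L2]=96
22. P1: store L0 := 11  bus=[BusRdX,Flush]  L0: P0=I P1=M  mem[L0]=7
23. P0: store L2 := 72  bus=[BusUpgr,Flush]  L2: P0=M P1=I  mem[L2]=79
24. P1: store L2 := 46  bus=[BusRdX,Flush]  L2: P0=I P1=M  mem[L2]=72
25. P0: store L2 := 31  bus=[BusRdX,Flush]  L2: P0=M P1=I  mem[L2]=46
26. P1: store L2 := 71  bus=[BusRdX,Flush]  L2: P0=I P1=M  mem[L2]=31
27. P1: load  L1  bus=[-]  L1: P0=I P1=M  mem[L1]=70
28. P0: store L0 := 70  bus=[BusRdX,Flush]  L0: P0=M P1=I  mem[L0]=11
29. P1: load  L1  bus=[-]  L1: P0=I P1=M  mem[L1]=70
30. P0: load  L2  bus=[BusRd]  L2: P0=S P1=O  mem[L2]=31

memory[L0] = 11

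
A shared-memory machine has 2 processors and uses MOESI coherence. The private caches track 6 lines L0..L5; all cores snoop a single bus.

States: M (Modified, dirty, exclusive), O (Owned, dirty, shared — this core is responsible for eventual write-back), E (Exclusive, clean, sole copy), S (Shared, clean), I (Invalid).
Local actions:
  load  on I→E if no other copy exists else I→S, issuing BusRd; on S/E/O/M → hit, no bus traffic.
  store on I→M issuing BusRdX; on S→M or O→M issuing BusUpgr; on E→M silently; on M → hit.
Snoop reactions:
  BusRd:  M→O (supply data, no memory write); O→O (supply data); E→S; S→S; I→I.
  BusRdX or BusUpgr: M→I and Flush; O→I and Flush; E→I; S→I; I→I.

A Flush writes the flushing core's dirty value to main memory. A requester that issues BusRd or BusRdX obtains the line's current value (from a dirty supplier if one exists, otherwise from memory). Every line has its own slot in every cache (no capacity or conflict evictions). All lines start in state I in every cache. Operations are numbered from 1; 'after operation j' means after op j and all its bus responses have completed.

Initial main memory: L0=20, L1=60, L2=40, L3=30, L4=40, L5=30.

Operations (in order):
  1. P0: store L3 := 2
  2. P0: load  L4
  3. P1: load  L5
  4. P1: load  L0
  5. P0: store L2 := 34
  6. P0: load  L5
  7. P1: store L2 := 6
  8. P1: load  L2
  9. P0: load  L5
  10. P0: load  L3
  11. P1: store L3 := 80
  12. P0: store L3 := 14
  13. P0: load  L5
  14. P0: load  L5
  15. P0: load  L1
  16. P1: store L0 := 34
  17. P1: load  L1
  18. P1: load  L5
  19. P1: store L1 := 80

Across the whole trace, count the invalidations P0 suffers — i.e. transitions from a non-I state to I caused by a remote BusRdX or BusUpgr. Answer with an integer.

[1] P0: store L3 := 2 | P0:M(2), P1:I | bus: BusRdX
[2] P0: load  L4 | P0:E(40), P1:I | bus: BusRd
[3] P1: load  L5 | P0:I, P1:E(30) | bus: BusRd
[4] P1: load  L0 | P0:I, P1:E(20) | bus: BusRd
[5] P0: store L2 := 34 | P0:M(34), P1:I | bus: BusRdX
[6] P0: load  L5 | P0:S(30), P1:S(30) | bus: BusRd
[7] P1: store L2 := 6 | P0:I, P1:M(6) | bus: BusRdX,Flush
[8] P1: load  L2 | P0:I, P1:M(6) | bus: none
[9] P0: load  L5 | P0:S(30), P1:S(30) | bus: none
[10] P0: load  L3 | P0:M(2), P1:I | bus: none
[11] P1: store L3 := 80 | P0:I, P1:M(80) | bus: BusRdX,Flush
[12] P0: store L3 := 14 | P0:M(14), P1:I | bus: BusRdX,Flush
[13] P0: load  L5 | P0:S(30), P1:S(30) | bus: none
[14] P0: load  L5 | P0:S(30), P1:S(30) | bus: none
[15] P0: load  L1 | P0:E(60), P1:I | bus: BusRd
[16] P1: store L0 := 34 | P0:I, P1:M(34) | bus: none
[17] P1: load  L1 | P0:S(60), P1:S(60) | bus: BusRd
[18] P1: load  L5 | P0:S(30), P1:S(30) | bus: none
[19] P1: store L1 := 80 | P0:I, P1:M(80) | bus: BusUpgr

invalidations = 3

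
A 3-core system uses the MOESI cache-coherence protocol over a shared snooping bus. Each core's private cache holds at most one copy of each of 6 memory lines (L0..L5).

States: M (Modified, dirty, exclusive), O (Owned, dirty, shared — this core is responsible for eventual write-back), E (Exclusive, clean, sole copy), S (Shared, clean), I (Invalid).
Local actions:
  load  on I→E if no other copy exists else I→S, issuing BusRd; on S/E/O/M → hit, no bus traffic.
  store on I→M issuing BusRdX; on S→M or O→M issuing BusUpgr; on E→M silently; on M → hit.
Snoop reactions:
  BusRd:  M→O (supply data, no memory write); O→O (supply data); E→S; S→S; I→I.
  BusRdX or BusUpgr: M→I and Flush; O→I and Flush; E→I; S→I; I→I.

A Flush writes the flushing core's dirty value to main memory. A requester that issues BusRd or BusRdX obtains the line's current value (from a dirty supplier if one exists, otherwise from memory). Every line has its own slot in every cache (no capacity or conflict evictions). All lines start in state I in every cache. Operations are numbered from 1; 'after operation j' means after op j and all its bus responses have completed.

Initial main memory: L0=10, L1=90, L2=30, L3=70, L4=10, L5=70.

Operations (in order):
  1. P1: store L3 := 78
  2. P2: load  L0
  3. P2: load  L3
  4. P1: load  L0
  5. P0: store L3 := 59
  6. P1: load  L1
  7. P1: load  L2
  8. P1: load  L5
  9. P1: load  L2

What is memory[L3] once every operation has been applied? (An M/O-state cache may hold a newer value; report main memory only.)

memory[L3] = 78

1. P1: store L3 := 78  bus=[BusRdX]  L3: P0=I P1=M P2=I  mem[L3]=70
2. P2: load  L0  bus=[BusRd]  L0: P0=I P1=I P2=E  mem[L0]=10
3. P2: load  L3  bus=[BusRd]  L3: P0=I P1=O P2=S  mem[L3]=70
4. P1: load  L0  bus=[BusRd]  L0: P0=I P1=S P2=S  mem[L0]=10
5. P0: store L3 := 59  bus=[BusRdX,Flush]  L3: P0=M P1=I P2=I  mem[L3]=78
6. P1: load  L1  bus=[BusRd]  L1: P0=I P1=E P2=I  mem[L1]=90
7. P1: load  L2  bus=[BusRd]  L2: P0=I P1=E P2=I  mem[L2]=30
8. P1: load  L5  bus=[BusRd]  L5: P0=I P1=E P2=I  mem[L5]=70
9. P1: load  L2  bus=[-]  L2: P0=I P1=E P2=I  mem[L2]=30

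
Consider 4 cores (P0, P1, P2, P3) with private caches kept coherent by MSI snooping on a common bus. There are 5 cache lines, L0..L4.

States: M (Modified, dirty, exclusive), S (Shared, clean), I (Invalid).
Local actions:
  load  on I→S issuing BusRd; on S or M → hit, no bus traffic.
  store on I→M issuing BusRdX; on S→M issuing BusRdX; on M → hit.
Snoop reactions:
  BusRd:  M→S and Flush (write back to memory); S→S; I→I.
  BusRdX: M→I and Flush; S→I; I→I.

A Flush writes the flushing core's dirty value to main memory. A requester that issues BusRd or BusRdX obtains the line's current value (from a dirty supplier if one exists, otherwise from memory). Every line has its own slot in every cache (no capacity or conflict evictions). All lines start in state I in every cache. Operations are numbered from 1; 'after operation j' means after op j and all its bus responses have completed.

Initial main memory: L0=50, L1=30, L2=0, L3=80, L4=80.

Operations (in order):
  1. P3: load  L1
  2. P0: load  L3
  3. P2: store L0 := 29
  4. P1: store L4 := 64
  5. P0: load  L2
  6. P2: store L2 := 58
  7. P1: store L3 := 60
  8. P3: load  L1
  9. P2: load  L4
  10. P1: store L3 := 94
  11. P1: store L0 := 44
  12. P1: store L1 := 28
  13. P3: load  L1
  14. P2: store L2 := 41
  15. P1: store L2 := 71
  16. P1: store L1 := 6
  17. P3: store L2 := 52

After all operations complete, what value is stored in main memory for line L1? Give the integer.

memory[L1] = 28

1. P3: load  L1  bus=[BusRd]  L1: P0=I P1=I P2=I P3=S  mem[L1]=30
2. P0: load  L3  bus=[BusRd]  L3: P0=S P1=I P2=I P3=I  mem[L3]=80
3. P2: store L0 := 29  bus=[BusRdX]  L0: P0=I P1=I P2=M P3=I  mem[L0]=50
4. P1: store L4 := 64  bus=[BusRdX]  L4: P0=I P1=M P2=I P3=I  mem[L4]=80
5. P0: load  L2  bus=[BusRd]  L2: P0=S P1=I P2=I P3=I  mem[L2]=0
6. P2: store L2 := 58  bus=[BusRdX]  L2: P0=I P1=I P2=M P3=I  mem[L2]=0
7. P1: store L3 := 60  bus=[BusRdX]  L3: P0=I P1=M P2=I P3=I  mem[L3]=80
8. P3: load  L1  bus=[-]  L1: P0=I P1=I P2=I P3=S  mem[L1]=30
9. P2: load  L4  bus=[BusRd,Flush]  L4: P0=I P1=S P2=S P3=I  mem[L4]=64
10. P1: store L3 := 94  bus=[-]  L3: P0=I P1=M P2=I P3=I  mem[L3]=80
11. P1: store L0 := 44  bus=[BusRdX,Flush]  L0: P0=I P1=M P2=I P3=I  mem[L0]=29
12. P1: store L1 := 28  bus=[BusRdX]  L1: P0=I P1=M P2=I P3=I  mem[L1]=30
13. P3: load  L1  bus=[BusRd,Flush]  L1: P0=I P1=S P2=I P3=S  mem[L1]=28
14. P2: store L2 := 41  bus=[-]  L2: P0=I P1=I P2=M P3=I  mem[L2]=0
15. P1: store L2 := 71  bus=[BusRdX,Flush]  L2: P0=I P1=M P2=I P3=I  mem[L2]=41
16. P1: store L1 := 6  bus=[BusRdX]  L1: P0=I P1=M P2=I P3=I  mem[L1]=28
17. P3: store L2 := 52  bus=[BusRdX,Flush]  L2: P0=I P1=I P2=I P3=M  mem[L2]=71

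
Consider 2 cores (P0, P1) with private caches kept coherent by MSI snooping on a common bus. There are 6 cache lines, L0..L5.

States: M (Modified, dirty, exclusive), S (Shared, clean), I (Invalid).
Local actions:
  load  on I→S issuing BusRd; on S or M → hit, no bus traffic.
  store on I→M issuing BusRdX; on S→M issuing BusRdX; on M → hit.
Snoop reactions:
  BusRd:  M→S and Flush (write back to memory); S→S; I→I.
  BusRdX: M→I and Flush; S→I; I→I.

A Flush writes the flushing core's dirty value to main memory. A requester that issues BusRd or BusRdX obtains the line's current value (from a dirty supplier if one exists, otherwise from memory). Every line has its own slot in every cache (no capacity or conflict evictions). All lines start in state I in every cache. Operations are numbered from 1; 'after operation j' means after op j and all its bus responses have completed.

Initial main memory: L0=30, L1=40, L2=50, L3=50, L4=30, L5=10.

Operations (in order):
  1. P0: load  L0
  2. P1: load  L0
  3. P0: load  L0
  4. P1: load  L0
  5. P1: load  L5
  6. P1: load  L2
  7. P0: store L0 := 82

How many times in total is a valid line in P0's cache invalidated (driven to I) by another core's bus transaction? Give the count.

invalidations = 0

  op1 P0: load  L0 → S/I on L0; bus BusRd; mem=30
  op2 P1: load  L0 → S/S on L0; bus BusRd; mem=30
  op3 P0: load  L0 → S/S on L0; bus (none); mem=30
  op4 P1: load  L0 → S/S on L0; bus (none); mem=30
  op5 P1: load  L5 → I/S on L5; bus BusRd; mem=10
  op6 P1: load  L2 → I/S on L2; bus BusRd; mem=50
  op7 P0: store L0 := 82 → M/I on L0; bus BusRdX; mem=30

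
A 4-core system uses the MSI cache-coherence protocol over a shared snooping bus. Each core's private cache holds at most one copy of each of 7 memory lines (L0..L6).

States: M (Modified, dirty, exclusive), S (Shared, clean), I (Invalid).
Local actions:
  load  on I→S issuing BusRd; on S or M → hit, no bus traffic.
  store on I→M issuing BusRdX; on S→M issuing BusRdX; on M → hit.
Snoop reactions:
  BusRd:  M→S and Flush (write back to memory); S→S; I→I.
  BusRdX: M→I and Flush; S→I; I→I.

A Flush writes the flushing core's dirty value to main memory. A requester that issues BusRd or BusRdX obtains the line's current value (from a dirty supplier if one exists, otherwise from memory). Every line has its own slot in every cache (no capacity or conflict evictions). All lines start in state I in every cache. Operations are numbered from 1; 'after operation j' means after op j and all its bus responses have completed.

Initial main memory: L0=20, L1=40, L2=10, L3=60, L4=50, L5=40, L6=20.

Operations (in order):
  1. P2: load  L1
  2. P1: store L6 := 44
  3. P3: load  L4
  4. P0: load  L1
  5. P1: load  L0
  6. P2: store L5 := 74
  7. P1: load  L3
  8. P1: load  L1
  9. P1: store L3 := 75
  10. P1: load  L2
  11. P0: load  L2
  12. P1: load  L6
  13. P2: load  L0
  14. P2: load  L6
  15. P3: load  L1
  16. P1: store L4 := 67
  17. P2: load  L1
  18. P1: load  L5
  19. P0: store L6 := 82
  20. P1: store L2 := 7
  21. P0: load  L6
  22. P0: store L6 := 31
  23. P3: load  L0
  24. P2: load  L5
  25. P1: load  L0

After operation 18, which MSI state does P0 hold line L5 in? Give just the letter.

[1] P2: load  L1 | P0:I, P1:I, P2:S(40), P3:I | bus: BusRd
[2] P1: store L6 := 44 | P0:I, P1:M(44), P2:I, P3:I | bus: BusRdX
[3] P3: load  L4 | P0:I, P1:I, P2:I, P3:S(50) | bus: BusRd
[4] P0: load  L1 | P0:S(40), P1:I, P2:S(40), P3:I | bus: BusRd
[5] P1: load  L0 | P0:I, P1:S(20), P2:I, P3:I | bus: BusRd
[6] P2: store L5 := 74 | P0:I, P1:I, P2:M(74), P3:I | bus: BusRdX
[7] P1: load  L3 | P0:I, P1:S(60), P2:I, P3:I | bus: BusRd
[8] P1: load  L1 | P0:S(40), P1:S(40), P2:S(40), P3:I | bus: BusRd
[9] P1: store L3 := 75 | P0:I, P1:M(75), P2:I, P3:I | bus: BusRdX
[10] P1: load  L2 | P0:I, P1:S(10), P2:I, P3:I | bus: BusRd
[11] P0: load  L2 | P0:S(10), P1:S(10), P2:I, P3:I | bus: BusRd
[12] P1: load  L6 | P0:I, P1:M(44), P2:I, P3:I | bus: none
[13] P2: load  L0 | P0:I, P1:S(20), P2:S(20), P3:I | bus: BusRd
[14] P2: load  L6 | P0:I, P1:S(44), P2:S(44), P3:I | bus: BusRd,Flush
[15] P3: load  L1 | P0:S(40), P1:S(40), P2:S(40), P3:S(40) | bus: BusRd
[16] P1: store L4 := 67 | P0:I, P1:M(67), P2:I, P3:I | bus: BusRdX
[17] P2: load  L1 | P0:S(40), P1:S(40), P2:S(40), P3:S(40) | bus: none
[18] P1: load  L5 | P0:I, P1:S(74), P2:S(74), P3:I | bus: BusRd,Flush
[19] P0: store L6 := 82 | P0:M(82), P1:I, P2:I, P3:I | bus: BusRdX
[20] P1: store L2 := 7 | P0:I, P1:M(7), P2:I, P3:I | bus: BusRdX
[21] P0: load  L6 | P0:M(82), P1:I, P2:I, P3:I | bus: none
[22] P0: store L6 := 31 | P0:M(31), P1:I, P2:I, P3:I | bus: none
[23] P3: load  L0 | P0:I, P1:S(20), P2:S(20), P3:S(20) | bus: BusRd
[24] P2: load  L5 | P0:I, P1:S(74), P2:S(74), P3:I | bus: none
[25] P1: load  L0 | P0:I, P1:S(20), P2:S(20), P3:S(20) | bus: none

state = I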